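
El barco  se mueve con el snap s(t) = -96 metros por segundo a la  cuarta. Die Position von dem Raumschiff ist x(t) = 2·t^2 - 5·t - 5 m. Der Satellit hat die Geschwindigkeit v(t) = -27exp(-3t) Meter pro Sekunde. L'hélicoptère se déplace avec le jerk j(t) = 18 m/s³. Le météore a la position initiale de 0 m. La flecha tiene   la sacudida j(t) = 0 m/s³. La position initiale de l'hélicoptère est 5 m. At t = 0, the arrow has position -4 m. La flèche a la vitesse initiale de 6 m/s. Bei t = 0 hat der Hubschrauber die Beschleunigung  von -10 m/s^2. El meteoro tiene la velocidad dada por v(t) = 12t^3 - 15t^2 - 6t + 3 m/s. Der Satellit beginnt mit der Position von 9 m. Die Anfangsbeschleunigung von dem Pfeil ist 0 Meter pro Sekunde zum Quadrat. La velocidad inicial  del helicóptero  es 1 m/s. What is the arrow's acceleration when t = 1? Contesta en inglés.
We must find the antiderivative of our jerk equation j(t) = 0 1 time. Integrating jerk and using the initial condition a(0) = 0, we get a(t) = 0. Using a(t) = 0 and substituting t = 1, we find a = 0.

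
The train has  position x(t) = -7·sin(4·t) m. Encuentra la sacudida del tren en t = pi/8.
Debemos derivar nuestra ecuación de la posición x(t) = -7·sin(4·t) 3 veces. La derivada de la posición da la velocidad: v(t) = -28·cos(4·t). Tomando d/dt de v(t), encontramos a(t) = 112·sin(4·t). Tomando d/dt de a(t), encontramos j(t) = 448·cos(4·t). Usando j(t) = 448·cos(4·t) y sustituyendo t = pi/8, encontramos j = 0.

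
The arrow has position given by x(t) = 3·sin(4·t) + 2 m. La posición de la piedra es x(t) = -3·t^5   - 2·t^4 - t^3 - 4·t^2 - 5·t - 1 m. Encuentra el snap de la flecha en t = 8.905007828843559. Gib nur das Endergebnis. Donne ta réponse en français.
s(8.905007828843559) = -670.910082544529.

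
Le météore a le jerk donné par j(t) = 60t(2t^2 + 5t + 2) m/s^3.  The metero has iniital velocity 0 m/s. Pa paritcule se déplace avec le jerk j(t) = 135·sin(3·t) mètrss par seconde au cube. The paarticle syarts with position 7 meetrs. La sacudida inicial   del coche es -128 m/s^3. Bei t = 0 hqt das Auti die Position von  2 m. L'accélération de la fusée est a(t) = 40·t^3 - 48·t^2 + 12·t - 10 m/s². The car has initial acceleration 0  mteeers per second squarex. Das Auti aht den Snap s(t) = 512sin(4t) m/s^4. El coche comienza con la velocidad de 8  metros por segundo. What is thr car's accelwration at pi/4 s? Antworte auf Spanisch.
Necesitamos integrar nuestra ecuación del snap s(t) = 512·sin(4·t) 2 veces. La antiderivada del snap es la sacudida. Usando j(0) = -128, obtenemos j(t) = -128·cos(4·t). Integrando la sacudida y usando la condición inicial a(0) = 0, obtenemos a(t) = -32·sin(4·t). De la ecuación de la aceleración a(t) = -32·sin(4·t), sustituimos t = pi/4 para obtener a = 0.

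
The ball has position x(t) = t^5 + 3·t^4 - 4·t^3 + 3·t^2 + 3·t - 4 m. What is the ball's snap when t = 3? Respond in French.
Nous devons dériver notre équation de la position x(t) = t^5 + 3·t^4 - 4·t^3 + 3·t^2 + 3·t - 4 4 fois. En dérivant la position, nous obtenons la vitesse: v(t) = 5·t^4 + 12·t^3 - 12·t^2 + 6·t + 3. En prenant d/dt de v(t), nous trouvons a(t) = 20·t^3 + 36·t^2 - 24·t + 6. En prenant d/dt de a(t), nous trouvons j(t) = 60·t^2 + 72·t - 24. En dérivant le jerk, nous obtenons le snap: s(t) = 120·t + 72. De l'équation du snap s(t) = 120·t + 72, nous substituons t = 3 pour obtenir s = 432.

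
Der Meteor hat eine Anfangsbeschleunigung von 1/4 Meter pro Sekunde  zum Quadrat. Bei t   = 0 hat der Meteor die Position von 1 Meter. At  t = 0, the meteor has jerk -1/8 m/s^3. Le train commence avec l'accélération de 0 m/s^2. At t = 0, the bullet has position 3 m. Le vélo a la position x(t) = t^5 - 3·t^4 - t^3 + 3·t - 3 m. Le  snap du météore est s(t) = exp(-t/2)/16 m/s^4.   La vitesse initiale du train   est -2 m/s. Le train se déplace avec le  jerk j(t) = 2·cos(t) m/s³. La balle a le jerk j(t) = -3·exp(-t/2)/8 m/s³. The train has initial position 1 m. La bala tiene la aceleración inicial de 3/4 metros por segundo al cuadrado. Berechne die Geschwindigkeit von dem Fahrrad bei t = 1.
Ausgehend von der Position x(t) = t^5 - 3·t^4 - t^3 + 3·t - 3, nehmen wir 1 Ableitung. Durch Ableiten von der Position erhalten wir die Geschwindigkeit: v(t) = 5·t^4 - 12·t^3 - 3·t^2 + 3. Aus der Gleichung für die Geschwindigkeit v(t) = 5·t^4 - 12·t^3 - 3·t^2 + 3, setzen wir t = 1 ein und erhalten v = -7.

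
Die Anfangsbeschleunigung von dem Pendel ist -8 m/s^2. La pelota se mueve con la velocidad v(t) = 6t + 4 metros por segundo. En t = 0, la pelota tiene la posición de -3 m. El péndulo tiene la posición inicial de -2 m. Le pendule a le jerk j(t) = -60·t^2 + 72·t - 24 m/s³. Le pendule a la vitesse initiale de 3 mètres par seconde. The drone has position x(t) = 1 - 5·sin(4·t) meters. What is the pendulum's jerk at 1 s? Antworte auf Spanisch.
Usando j(t) = -60·t^2 + 72·t - 24 y sustituyendo t = 1, encontramos j = -12.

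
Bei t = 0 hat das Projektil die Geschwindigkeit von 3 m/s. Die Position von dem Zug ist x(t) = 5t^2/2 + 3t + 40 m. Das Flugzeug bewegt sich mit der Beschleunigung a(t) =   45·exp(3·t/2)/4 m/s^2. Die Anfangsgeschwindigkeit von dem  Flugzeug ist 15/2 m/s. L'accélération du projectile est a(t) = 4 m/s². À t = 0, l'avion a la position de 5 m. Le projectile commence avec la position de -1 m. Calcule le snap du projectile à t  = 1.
Nous devons dériver notre équation de l'accélération a(t) = 4 2 fois. La dérivée de l'accélération donne le jerk: j(t) = 0. En prenant d/dt de j(t), nous trouvons s(t) = 0. De l'équation du snap s(t) = 0, nous substituons t = 1 pour obtenir s = 0.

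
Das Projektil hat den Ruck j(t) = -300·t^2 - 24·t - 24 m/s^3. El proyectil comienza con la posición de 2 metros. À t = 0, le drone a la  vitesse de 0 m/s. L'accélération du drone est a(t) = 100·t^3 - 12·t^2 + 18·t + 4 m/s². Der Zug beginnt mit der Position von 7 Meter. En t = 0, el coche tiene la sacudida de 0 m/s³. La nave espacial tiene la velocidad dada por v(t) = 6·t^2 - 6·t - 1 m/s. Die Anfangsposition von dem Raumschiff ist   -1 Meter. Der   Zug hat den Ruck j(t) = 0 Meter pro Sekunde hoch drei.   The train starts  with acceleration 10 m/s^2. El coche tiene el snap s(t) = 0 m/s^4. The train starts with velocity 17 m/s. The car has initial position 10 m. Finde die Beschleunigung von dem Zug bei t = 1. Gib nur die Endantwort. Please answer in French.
À t = 1, a = 10.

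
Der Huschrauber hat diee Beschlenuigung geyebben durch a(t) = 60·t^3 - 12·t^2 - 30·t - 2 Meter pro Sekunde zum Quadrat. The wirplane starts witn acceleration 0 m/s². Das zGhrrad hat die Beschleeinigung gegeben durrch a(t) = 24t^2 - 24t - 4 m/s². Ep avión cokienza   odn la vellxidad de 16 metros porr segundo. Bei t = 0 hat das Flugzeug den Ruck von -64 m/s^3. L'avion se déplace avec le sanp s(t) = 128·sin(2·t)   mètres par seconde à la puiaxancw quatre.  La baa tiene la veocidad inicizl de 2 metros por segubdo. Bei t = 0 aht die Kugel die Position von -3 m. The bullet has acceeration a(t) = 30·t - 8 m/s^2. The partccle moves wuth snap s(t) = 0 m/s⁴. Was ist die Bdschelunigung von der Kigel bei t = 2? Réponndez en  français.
Nous avons l'accélération a(t) = 30·t - 8. En substituant t = 2: a(2) = 52.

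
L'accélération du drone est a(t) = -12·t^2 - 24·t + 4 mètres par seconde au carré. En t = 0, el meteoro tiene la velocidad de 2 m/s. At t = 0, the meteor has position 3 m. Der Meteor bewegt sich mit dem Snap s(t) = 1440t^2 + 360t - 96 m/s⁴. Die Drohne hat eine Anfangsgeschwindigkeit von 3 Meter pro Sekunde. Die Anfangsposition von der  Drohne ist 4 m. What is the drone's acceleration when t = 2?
We have acceleration a(t) = -12·t^2 - 24·t + 4. Substituting t = 2: a(2) = -92.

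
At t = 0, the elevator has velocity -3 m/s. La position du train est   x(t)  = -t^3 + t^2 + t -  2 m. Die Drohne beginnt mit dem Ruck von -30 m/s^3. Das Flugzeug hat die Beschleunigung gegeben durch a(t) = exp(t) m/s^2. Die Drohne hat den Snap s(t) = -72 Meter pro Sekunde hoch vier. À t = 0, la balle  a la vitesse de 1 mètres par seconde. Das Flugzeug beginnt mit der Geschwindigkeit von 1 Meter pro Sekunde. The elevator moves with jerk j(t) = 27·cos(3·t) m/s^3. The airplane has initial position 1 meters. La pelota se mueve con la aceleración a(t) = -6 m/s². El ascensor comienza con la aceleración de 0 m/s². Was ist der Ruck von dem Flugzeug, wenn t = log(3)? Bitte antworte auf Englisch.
Starting from acceleration a(t) = exp(t), we take 1 derivative. Differentiating acceleration, we get jerk: j(t) = exp(t). Using j(t) = exp(t) and substituting t = log(3), we find j = 3.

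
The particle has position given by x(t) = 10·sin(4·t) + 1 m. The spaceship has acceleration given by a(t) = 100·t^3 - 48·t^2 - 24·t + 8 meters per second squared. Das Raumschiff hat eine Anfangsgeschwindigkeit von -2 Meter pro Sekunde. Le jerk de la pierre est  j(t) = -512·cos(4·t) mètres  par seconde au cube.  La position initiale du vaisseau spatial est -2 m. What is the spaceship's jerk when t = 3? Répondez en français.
Nous devons dériver notre équation de l'accélération a(t) = 100·t^3 - 48·t^2 - 24·t + 8 1 fois. En prenant d/dt de a(t), nous trouvons j(t) = 300·t^2 - 96·t - 24. Nous avons le jerk j(t) = 300·t^2 - 96·t - 24. En substituant t = 3: j(3) = 2388.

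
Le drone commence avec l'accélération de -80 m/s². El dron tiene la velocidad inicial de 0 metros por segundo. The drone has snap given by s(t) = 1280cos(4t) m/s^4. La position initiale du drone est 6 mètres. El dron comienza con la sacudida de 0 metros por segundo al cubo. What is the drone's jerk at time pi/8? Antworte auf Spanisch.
Necesitamos integrar nuestra ecuación del snap s(t) = 1280·cos(4·t) 1 vez. La integral del snap es la sacudida. Usando j(0) = 0, obtenemos j(t) = 320·sin(4·t). De la ecuación de la sacudida j(t) = 320·sin(4·t), sustituimos t = pi/8 para obtener j = 320.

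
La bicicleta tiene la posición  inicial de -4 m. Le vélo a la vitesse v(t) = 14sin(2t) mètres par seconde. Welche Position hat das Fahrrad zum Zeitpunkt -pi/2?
Wir müssen das Integral unserer Gleichung für die Geschwindigkeit v(t) = 14·sin(2·t) 1-mal finden. Durch Integration von der Geschwindigkeit und Verwendung der Anfangsbedingung x(0) = -4, erhalten wir x(t) = 3 - 7·cos(2·t). Wir haben die Position x(t) = 3 - 7·cos(2·t). Durch Einsetzen von t = -pi/2: x(-pi/2) = 10.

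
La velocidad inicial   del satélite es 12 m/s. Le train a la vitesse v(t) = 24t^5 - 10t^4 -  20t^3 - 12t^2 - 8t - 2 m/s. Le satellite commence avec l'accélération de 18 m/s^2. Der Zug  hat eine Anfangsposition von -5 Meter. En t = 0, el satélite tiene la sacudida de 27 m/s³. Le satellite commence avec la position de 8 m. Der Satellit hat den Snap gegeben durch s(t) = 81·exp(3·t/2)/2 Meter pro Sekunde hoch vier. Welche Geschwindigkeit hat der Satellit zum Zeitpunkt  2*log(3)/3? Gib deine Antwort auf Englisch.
We need to integrate our snap equation s(t) = 81·exp(3·t/2)/2 3 times. The integral of snap, with j(0) = 27, gives jerk: j(t) = 27·exp(3·t/2). The antiderivative of jerk, with a(0) = 18, gives acceleration: a(t) = 18·exp(3·t/2). Finding the integral of a(t) and using v(0) = 12: v(t) = 12·exp(3·t/2). We have velocity v(t) = 12·exp(3·t/2). Substituting t = 2*log(3)/3: v(2*log(3)/3) = 36.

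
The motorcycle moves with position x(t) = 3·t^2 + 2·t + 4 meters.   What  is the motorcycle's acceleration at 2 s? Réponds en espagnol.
Partiendo de la posición x(t) = 3·t^2 + 2·t + 4, tomamos 2 derivadas. Tomando d/dt de x(t), encontramos v(t) = 6·t + 2. La derivada de la velocidad da la aceleración: a(t) = 6. De la ecuación de la aceleración a(t) = 6, sustituimos t = 2 para obtener a = 6.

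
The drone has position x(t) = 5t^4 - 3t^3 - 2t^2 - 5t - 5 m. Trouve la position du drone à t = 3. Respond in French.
De l'équation de la position x(t) = 5·t^4 - 3·t^3 - 2·t^2 - 5·t - 5, nous substituons t = 3 pour obtenir x = 286.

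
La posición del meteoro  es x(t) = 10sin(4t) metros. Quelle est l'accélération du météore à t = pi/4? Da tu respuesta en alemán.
Um dies zu lösen, müssen wir 2 Ableitungen unserer Gleichung für die Position x(t) = 10·sin(4·t) nehmen. Mit d/dt von x(t) finden wir v(t) = 40·cos(4·t). Die Ableitung von der Geschwindigkeit ergibt die Beschleunigung: a(t) = -160·sin(4·t). Mit a(t) = -160·sin(4·t) und Einsetzen von t = pi/4, finden wir a = 0.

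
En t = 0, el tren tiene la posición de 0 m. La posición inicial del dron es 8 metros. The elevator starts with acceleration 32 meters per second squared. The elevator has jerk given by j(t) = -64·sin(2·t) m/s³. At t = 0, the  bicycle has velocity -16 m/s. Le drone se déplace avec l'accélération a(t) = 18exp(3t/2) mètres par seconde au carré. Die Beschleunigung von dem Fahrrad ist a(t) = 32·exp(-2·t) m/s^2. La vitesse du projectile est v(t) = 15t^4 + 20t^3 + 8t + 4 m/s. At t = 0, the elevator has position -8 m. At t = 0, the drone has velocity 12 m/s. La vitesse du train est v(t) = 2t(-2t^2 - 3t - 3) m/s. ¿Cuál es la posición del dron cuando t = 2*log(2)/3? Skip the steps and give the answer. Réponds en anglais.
At t = 2*log(2)/3, x = 16.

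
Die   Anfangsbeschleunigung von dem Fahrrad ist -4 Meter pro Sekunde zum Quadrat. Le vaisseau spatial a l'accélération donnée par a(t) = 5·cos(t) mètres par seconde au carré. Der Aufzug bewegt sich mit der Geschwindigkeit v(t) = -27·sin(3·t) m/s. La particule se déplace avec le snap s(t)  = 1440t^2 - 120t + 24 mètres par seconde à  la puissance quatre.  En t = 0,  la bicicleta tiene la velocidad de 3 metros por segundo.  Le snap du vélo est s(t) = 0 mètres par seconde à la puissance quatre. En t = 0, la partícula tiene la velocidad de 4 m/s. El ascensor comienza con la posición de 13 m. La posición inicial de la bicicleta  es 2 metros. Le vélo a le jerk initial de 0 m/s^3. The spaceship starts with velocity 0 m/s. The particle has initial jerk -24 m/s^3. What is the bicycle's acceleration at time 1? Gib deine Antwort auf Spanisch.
Partiendo del snap s(t) = 0, tomamos 2 antiderivadas. La integral del snap, con j(0) = 0, da la sacudida: j(t) = 0. La integral de la sacudida es la aceleración. Usando a(0) = -4, obtenemos a(t) = -4. Tenemos la aceleración a(t) = -4. Sustituyendo t = 1: a(1) = -4.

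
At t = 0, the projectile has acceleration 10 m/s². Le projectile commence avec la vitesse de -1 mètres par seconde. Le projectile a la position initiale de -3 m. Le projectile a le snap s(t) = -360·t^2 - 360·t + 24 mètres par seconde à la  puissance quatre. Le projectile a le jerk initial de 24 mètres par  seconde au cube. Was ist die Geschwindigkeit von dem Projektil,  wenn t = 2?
Ausgehend von dem Snap s(t) = -360·t^2 - 360·t + 24, nehmen wir 3 Integrale. Das Integral von dem Snap, mit j(0) = 24, ergibt den Ruck: j(t) = -120·t^3 - 180·t^2 + 24·t + 24. Die Stammfunktion von dem Ruck ist die Beschleunigung. Mit a(0) = 10 erhalten wir a(t) = -30·t^4 - 60·t^3 + 12·t^2 + 24·t + 10. Mit ∫a(t)dt und Anwendung von v(0) = -1, finden wir v(t) = -6·t^5 - 15·t^4 + 4·t^3 + 12·t^2 + 10·t - 1. Mit v(t) = -6·t^5 - 15·t^4 + 4·t^3 + 12·t^2 + 10·t - 1 und Einsetzen von t = 2, finden wir v = -333.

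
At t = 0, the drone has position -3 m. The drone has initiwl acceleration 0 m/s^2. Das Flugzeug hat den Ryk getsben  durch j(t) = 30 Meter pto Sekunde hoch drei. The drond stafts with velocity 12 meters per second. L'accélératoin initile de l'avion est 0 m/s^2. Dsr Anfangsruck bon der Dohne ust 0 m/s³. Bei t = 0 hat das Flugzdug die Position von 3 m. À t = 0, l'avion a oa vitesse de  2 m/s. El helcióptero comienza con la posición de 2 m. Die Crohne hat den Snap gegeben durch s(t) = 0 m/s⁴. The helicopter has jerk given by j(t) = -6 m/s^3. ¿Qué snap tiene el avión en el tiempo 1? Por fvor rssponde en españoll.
Debemos derivar nuestra ecuación de la sacudida j(t) = 30 1 vez. Tomando d/dt de j(t), encontramos s(t) = 0. De la ecuación del snap s(t) = 0, sustituimos t = 1 para obtener s = 0.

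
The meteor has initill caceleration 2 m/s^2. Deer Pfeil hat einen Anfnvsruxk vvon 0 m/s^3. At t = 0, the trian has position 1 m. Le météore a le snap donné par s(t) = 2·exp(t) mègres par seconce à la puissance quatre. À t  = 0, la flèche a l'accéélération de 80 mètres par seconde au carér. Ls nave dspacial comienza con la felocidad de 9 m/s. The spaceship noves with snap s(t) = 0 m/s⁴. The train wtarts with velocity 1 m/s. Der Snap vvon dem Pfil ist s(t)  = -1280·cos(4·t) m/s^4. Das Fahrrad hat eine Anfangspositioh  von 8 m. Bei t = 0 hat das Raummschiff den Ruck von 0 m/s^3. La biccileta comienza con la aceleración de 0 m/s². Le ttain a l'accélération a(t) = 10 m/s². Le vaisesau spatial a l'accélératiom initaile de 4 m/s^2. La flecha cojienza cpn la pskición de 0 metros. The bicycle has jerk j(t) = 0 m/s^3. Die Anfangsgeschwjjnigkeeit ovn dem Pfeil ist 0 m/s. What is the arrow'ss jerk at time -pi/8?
We must find the integral of our snap equation s(t) = -1280·cos(4·t) 1 time. Finding the antiderivative of s(t) and using j(0) = 0: j(t) = -320·sin(4·t). From the given jerk equation j(t) = -320·sin(4·t), we substitute t = -pi/8 to get j = 320.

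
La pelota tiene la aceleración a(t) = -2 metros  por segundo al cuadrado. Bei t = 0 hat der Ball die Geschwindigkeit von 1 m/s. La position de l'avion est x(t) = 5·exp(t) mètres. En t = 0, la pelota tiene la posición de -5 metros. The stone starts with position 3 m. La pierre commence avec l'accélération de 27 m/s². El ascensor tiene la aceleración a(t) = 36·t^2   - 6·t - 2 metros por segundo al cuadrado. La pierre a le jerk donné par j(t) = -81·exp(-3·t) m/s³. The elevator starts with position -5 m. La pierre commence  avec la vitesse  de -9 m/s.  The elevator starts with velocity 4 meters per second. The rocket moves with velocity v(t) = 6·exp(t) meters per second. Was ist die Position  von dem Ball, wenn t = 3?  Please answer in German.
Wir müssen die Stammfunktion unserer Gleichung für die Beschleunigung a(t) = -2 2-mal finden. Mit ∫a(t)dt und Anwendung von v(0) = 1, finden wir v(t) = 1 - 2·t. Die Stammfunktion von der Geschwindigkeit, mit x(0) = -5, ergibt die Position: x(t) = -t^2 + t - 5. Aus der Gleichung für die Position x(t) = -t^2 + t - 5, setzen wir t = 3 ein und erhalten x = -11.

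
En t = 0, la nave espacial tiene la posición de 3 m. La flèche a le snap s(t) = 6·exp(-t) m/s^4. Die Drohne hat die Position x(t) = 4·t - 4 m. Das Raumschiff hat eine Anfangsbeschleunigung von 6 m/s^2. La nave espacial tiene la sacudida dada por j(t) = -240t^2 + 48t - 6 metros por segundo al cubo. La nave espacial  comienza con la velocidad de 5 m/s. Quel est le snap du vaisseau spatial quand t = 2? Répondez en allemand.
Um dies zu lösen, müssen wir 1 Ableitung unserer Gleichung für den Ruck j(t) = -240·t^2 + 48·t - 6 nehmen. Mit d/dt von j(t) finden wir s(t) = 48 - 480·t. Aus der Gleichung für den Snap s(t) = 48 - 480·t, setzen wir t = 2 ein und erhalten s = -912.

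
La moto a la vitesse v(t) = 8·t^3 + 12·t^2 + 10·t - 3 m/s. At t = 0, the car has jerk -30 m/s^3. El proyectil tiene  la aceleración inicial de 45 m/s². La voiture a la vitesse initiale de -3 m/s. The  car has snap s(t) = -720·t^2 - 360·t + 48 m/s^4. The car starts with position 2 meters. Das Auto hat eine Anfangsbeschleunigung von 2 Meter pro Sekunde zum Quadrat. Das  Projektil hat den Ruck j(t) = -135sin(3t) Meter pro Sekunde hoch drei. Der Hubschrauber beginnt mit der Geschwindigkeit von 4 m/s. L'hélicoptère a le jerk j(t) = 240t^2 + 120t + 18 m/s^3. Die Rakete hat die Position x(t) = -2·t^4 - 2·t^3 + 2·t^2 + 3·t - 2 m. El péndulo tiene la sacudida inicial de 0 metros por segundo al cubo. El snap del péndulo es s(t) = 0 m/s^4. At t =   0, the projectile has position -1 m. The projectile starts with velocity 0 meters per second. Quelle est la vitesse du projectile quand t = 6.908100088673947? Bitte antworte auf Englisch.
Starting from jerk j(t) = -135·sin(3·t), we take 2 antiderivatives. The antiderivative of jerk is acceleration. Using a(0) = 45, we get a(t) = 45·cos(3·t). Taking ∫a(t)dt and applying v(0) = 0, we find v(t) = 15·sin(3·t). We have velocity v(t) = 15·sin(3·t). Substituting t = 6.908100088673947: v(6.908100088673947) = 14.3124349173423.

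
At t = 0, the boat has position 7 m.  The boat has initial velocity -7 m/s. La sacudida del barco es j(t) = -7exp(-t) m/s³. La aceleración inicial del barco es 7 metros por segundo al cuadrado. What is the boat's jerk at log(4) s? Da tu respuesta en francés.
De l'équation du jerk j(t) = -7·exp(-t), nous substituons t = log(4) pour obtenir j = -7/4.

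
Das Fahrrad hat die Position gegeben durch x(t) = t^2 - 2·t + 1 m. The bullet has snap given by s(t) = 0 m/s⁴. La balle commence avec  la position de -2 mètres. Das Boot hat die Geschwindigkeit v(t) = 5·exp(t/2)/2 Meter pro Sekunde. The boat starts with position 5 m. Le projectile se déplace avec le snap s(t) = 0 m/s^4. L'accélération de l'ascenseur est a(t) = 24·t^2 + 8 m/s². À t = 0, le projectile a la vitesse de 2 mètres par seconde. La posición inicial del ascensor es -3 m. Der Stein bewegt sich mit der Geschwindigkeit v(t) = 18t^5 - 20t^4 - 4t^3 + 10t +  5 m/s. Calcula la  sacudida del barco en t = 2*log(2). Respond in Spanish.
Partiendo de la velocidad v(t) = 5·exp(t/2)/2, tomamos 2 derivadas. Derivando la velocidad, obtenemos la aceleración: a(t) = 5·exp(t/2)/4. La derivada de la aceleración da la sacudida: j(t) = 5·exp(t/2)/8. De la ecuación de la sacudida j(t) = 5·exp(t/2)/8, sustituimos t = 2*log(2) para obtener j = 5/4.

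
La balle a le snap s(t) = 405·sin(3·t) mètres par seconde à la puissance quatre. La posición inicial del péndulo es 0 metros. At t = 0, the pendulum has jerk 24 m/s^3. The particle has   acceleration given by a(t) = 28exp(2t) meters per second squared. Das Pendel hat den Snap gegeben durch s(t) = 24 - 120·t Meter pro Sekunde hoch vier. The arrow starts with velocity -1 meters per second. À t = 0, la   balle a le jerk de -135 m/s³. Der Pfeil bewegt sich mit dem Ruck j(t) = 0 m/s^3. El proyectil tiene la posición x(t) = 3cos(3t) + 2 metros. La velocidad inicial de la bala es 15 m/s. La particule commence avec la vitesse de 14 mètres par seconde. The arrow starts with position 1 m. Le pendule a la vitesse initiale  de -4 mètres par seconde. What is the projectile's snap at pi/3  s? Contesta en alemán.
Wir müssen unsere Gleichung für die Position x(t) = 3·cos(3·t) + 2 4-mal ableiten. Durch Ableiten von der Position erhalten wir die Geschwindigkeit: v(t) = -9·sin(3·t). Mit d/dt von v(t) finden wir a(t) = -27·cos(3·t). Durch Ableiten von der Beschleunigung erhalten wir den Ruck: j(t) = 81·sin(3·t). Mit d/dt von j(t) finden wir s(t) = 243·cos(3·t). Wir haben den Snap s(t) = 243·cos(3·t). Durch Einsetzen von t = pi/3: s(pi/3) = -243.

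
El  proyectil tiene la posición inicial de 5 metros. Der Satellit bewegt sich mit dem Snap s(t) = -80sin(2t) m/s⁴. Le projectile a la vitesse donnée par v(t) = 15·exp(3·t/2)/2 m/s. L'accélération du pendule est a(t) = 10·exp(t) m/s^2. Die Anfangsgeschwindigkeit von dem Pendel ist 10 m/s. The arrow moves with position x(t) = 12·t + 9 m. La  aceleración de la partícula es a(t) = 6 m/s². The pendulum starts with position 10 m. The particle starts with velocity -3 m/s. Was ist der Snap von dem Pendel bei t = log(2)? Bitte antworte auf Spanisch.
Debemos derivar nuestra ecuación de la aceleración a(t) = 10·exp(t) 2 veces. Tomando d/dt de a(t), encontramos j(t) = 10·exp(t). Derivando la sacudida, obtenemos el snap: s(t) = 10·exp(t). De la ecuación del snap s(t) = 10·exp(t), sustituimos t = log(2) para obtener s = 20.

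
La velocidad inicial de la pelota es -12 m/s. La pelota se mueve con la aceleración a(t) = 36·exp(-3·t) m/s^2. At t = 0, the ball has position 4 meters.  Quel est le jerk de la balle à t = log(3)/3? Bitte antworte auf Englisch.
Starting from acceleration a(t) = 36·exp(-3·t), we take 1 derivative. The derivative of acceleration gives jerk: j(t) = -108·exp(-3·t). We have jerk j(t) = -108·exp(-3·t). Substituting t = log(3)/3: j(log(3)/3) = -36.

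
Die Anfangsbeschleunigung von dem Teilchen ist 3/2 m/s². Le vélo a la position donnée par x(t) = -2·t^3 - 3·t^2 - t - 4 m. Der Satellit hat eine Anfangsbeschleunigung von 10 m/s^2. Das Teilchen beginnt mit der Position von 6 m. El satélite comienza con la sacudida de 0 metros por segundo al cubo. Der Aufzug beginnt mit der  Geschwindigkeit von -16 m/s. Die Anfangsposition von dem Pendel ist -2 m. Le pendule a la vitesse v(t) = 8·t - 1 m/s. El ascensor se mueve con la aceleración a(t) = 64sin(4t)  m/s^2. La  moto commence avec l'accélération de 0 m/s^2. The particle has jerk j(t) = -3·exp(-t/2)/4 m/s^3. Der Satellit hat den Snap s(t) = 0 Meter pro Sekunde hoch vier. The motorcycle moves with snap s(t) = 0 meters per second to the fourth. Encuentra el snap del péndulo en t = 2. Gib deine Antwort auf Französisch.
Nous devons dériver notre équation de la vitesse v(t) = 8·t - 1 3 fois. La dérivée de la vitesse donne l'accélération: a(t) = 8. En prenant d/dt de a(t), nous trouvons j(t) = 0. La dérivée du jerk donne le snap: s(t) = 0. En utilisant s(t) = 0 et en substituant t = 2, nous trouvons s = 0.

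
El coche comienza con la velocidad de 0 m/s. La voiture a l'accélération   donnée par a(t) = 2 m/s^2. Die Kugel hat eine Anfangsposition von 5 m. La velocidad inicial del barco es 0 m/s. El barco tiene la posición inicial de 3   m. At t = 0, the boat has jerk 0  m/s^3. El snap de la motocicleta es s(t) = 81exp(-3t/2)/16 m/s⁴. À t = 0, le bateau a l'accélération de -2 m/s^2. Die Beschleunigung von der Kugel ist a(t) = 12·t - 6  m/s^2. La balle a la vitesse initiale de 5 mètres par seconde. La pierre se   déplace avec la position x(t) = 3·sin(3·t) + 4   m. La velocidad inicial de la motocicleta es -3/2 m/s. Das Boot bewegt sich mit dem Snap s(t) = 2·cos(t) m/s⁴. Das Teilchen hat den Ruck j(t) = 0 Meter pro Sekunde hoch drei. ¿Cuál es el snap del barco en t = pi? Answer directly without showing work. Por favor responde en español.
En t = pi, s = -2.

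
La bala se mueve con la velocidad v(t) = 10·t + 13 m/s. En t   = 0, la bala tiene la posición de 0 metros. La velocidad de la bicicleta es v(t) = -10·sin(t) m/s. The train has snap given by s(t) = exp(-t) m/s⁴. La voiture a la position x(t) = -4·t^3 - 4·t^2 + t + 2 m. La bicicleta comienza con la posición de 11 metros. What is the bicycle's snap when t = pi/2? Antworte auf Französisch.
En partant de la vitesse v(t) = -10·sin(t), nous prenons 3 dérivées. En prenant d/dt de v(t), nous trouvons a(t) = -10·cos(t). En dérivant l'accélération, nous obtenons le jerk: j(t) = 10·sin(t). La dérivée du jerk donne le snap: s(t) = 10·cos(t). De l'équation du snap s(t) = 10·cos(t), nous substituons t = pi/2 pour obtenir s = 0.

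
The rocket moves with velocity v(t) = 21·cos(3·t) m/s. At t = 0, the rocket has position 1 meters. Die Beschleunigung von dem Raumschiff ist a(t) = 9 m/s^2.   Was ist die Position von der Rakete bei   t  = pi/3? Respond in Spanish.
Necesitamos integrar nuestra ecuación de la velocidad v(t) = 21·cos(3·t) 1 vez. Tomando ∫v(t)dt y aplicando x(0) = 1, encontramos x(t) = 7·sin(3·t) + 1. Usando x(t) = 7·sin(3·t) + 1 y sustituyendo t = pi/3, encontramos x = 1.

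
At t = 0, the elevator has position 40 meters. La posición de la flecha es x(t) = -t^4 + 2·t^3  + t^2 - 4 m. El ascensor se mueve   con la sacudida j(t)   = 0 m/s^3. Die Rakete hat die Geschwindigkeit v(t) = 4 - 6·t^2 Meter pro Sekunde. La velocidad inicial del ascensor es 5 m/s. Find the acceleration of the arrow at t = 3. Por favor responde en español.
Para resolver esto, necesitamos tomar 2 derivadas de nuestra ecuación de la posición x(t) = -t^4 + 2·t^3 + t^2 - 4. Derivando la posición, obtenemos la velocidad: v(t) = -4·t^3 + 6·t^2 + 2·t. La derivada de la velocidad da la aceleración: a(t) = -12·t^2 + 12·t + 2. Tenemos la aceleración a(t) = -12·t^2 + 12·t + 2. Sustituyendo t = 3: a(3) = -70.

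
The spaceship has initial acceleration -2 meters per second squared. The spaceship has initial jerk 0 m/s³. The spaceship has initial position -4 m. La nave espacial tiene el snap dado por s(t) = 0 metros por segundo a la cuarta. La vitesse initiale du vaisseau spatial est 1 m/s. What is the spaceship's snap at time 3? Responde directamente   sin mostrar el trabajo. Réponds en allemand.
Bei t = 3, s = 0.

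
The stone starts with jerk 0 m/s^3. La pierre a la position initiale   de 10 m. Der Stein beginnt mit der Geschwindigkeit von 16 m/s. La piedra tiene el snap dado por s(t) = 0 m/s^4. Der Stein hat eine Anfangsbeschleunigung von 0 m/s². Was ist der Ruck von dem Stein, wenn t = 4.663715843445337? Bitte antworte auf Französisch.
Nous devons trouver l'intégrale de notre équation du snap s(t) = 0 1 fois. En prenant ∫s(t)dt et en appliquant j(0) = 0, nous trouvons j(t) = 0. De l'équation du jerk j(t) = 0, nous substituons t = 4.663715843445337 pour obtenir j = 0.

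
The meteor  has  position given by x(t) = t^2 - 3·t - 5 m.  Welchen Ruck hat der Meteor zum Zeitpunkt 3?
Wir müssen unsere Gleichung für die Position x(t) = t^2 - 3·t - 5 3-mal ableiten. Mit d/dt von x(t) finden wir v(t) = 2·t - 3. Durch Ableiten von der Geschwindigkeit erhalten wir die Beschleunigung: a(t) = 2. Mit d/dt von a(t) finden wir j(t) = 0. Wir haben den Ruck j(t) = 0. Durch Einsetzen von t = 3: j(3) = 0.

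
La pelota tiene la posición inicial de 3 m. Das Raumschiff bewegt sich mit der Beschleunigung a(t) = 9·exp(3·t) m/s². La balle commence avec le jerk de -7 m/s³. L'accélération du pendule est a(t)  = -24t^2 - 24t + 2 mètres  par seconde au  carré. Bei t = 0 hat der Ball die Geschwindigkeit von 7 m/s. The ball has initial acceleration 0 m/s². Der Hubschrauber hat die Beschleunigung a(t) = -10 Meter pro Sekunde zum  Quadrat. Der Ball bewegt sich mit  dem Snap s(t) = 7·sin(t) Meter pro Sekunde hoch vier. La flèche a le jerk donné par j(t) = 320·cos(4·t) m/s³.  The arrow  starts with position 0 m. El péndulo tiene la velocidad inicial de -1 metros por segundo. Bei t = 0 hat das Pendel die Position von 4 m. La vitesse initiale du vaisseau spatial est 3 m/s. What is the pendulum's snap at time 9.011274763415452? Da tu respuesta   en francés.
En partant de l'accélération a(t) = -24·t^2 - 24·t + 2, nous prenons 2 dérivées. En prenant d/dt de a(t), nous trouvons j(t) = -48·t - 24. La dérivée du jerk donne le snap: s(t) = -48. Nous avons le snap s(t) = -48. En substituant t = 9.011274763415452: s(9.011274763415452) = -48.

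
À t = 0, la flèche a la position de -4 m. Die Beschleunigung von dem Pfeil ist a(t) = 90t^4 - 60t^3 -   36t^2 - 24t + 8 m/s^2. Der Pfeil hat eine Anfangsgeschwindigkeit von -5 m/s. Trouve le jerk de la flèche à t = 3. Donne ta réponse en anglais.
We must differentiate our acceleration equation a(t) = 90·t^4 - 60·t^3 - 36·t^2 - 24·t + 8 1 time. Differentiating acceleration, we get jerk: j(t) = 360·t^3 - 180·t^2 - 72·t - 24. We have jerk j(t) = 360·t^3 - 180·t^2 - 72·t - 24. Substituting t = 3: j(3) = 7860.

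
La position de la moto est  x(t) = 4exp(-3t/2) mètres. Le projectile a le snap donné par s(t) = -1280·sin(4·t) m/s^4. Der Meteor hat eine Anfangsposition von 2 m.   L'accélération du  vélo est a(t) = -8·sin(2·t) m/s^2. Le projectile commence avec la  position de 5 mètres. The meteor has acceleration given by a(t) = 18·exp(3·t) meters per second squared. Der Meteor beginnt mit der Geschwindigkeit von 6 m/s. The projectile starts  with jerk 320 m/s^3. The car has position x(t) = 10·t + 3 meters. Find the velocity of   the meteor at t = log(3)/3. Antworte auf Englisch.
We need to integrate our acceleration equation a(t) = 18·exp(3·t) 1 time. Integrating acceleration and using the initial condition v(0) = 6, we get v(t) = 6·exp(3·t). We have velocity v(t) = 6·exp(3·t). Substituting t = log(3)/3: v(log(3)/3) = 18.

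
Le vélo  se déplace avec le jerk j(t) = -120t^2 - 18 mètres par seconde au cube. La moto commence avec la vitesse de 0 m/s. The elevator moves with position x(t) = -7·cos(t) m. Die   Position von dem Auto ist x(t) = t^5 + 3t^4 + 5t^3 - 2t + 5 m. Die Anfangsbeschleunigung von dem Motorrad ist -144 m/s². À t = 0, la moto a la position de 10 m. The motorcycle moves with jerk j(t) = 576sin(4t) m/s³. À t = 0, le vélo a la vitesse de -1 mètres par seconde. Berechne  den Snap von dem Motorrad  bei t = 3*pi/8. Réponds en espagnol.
Para resolver esto, necesitamos tomar 1 derivada de nuestra ecuación de la sacudida j(t) = 576·sin(4·t). Tomando d/dt de j(t), encontramos s(t) = 2304·cos(4·t). De la ecuación del snap s(t) = 2304·cos(4·t), sustituimos t = 3*pi/8 para obtener s = 0.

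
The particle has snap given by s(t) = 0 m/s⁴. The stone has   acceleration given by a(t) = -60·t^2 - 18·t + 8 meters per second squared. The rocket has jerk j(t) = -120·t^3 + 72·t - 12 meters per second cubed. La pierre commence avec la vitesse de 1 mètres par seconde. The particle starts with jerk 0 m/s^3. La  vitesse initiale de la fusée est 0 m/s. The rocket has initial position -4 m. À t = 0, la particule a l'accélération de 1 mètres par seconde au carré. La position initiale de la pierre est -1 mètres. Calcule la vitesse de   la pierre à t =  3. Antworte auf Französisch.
Nous devons trouver l'intégrale de notre équation de l'accélération a(t) = -60·t^2 - 18·t + 8 1 fois. En prenant ∫a(t)dt et en appliquant v(0) = 1, nous trouvons v(t) = -20·t^3 - 9·t^2 + 8·t + 1. En utilisant v(t) = -20·t^3 - 9·t^2 + 8·t + 1 et en substituant t = 3, nous trouvons v = -596.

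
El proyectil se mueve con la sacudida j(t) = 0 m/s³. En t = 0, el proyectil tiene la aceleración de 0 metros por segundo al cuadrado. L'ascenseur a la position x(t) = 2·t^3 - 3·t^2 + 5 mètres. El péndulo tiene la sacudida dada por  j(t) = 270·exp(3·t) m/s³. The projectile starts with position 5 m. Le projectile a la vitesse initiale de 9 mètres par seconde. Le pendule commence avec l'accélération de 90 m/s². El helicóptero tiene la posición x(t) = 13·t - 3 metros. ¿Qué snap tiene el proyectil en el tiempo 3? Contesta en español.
Partiendo de la sacudida j(t) = 0, tomamos 1 derivada. Tomando d/dt de j(t), encontramos s(t) = 0. De la ecuación del snap s(t) = 0, sustituimos t = 3 para obtener s = 0.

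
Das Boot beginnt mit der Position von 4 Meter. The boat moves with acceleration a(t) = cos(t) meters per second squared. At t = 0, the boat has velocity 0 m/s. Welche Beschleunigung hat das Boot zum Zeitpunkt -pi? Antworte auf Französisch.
Nous avons l'accélération a(t) = cos(t). En substituant t = -pi: a(-pi) = -1.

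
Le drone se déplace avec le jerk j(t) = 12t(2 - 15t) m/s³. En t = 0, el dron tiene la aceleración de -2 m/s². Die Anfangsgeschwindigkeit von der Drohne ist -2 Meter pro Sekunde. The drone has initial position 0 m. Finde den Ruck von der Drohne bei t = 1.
Aus der Gleichung für den Ruck j(t) = 12·t·(2 - 15·t), setzen wir t = 1 ein und erhalten j = -156.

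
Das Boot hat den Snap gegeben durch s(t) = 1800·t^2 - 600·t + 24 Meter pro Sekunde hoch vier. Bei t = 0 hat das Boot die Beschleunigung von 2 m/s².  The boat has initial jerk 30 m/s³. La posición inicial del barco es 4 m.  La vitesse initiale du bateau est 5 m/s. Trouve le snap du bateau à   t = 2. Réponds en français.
Nous avons le snap s(t) = 1800·t^2 - 600·t + 24. En substituant t = 2: s(2) = 6024.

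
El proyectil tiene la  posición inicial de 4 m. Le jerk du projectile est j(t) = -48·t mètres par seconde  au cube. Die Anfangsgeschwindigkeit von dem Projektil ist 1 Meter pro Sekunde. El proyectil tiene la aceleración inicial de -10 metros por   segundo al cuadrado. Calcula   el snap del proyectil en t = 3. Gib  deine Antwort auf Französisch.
En partant du jerk j(t) = -48·t, nous prenons 1 dérivée. En prenant d/dt de j(t), nous trouvons s(t) = -48. De l'équation du snap s(t) = -48, nous substituons t = 3 pour obtenir s = -48.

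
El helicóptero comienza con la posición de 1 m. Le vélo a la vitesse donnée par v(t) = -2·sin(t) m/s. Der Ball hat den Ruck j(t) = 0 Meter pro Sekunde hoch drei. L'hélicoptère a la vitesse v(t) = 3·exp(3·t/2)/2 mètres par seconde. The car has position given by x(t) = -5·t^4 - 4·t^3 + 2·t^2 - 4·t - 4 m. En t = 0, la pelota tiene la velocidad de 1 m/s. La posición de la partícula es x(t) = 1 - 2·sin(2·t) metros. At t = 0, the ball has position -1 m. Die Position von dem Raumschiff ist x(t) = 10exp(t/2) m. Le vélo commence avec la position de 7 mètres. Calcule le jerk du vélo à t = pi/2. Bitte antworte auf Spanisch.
Debemos derivar nuestra ecuación de la velocidad v(t) = -2·sin(t) 2 veces. Derivando la velocidad, obtenemos la aceleración: a(t) = -2·cos(t). Derivando la aceleración, obtenemos la sacudida: j(t) = 2·sin(t). Tenemos la sacudida j(t) = 2·sin(t). Sustituyendo t = pi/2: j(pi/2) = 2.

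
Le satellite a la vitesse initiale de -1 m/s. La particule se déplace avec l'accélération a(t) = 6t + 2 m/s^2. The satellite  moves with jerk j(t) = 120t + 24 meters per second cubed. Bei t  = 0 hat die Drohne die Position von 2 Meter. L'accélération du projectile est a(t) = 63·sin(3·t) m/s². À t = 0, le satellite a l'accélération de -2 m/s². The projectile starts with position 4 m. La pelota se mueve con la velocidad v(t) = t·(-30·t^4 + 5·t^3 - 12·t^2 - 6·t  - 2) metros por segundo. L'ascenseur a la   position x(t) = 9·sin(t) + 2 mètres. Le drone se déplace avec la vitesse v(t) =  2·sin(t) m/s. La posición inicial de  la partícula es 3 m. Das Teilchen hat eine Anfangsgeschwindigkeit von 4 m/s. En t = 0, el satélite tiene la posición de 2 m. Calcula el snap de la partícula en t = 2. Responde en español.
Debemos derivar nuestra ecuación de la aceleración a(t) = 6·t + 2 2 veces. Derivando la aceleración, obtenemos la sacudida: j(t) = 6. La derivada de la sacudida da el snap: s(t) = 0. Usando s(t) = 0 y sustituyendo t = 2, encontramos s = 0.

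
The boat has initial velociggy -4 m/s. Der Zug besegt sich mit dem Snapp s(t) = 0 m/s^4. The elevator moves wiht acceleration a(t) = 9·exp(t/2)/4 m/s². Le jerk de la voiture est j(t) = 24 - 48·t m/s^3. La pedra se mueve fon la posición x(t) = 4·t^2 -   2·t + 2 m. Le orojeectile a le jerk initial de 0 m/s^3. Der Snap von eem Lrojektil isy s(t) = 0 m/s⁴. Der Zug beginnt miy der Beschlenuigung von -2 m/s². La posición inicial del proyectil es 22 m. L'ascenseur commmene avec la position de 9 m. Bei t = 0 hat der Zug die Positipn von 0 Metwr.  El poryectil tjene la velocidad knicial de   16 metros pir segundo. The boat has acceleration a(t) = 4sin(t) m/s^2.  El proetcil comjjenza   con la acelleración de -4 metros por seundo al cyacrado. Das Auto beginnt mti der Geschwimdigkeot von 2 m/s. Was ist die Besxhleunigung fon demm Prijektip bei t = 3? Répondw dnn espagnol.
Para resolver esto, necesitamos tomar 2 integrales de nuestra ecuación del snap s(t) = 0. Tomando ∫s(t)dt y aplicando j(0) = 0, encontramos j(t) = 0. Integrando la sacudida y usando la condición inicial a(0) = -4, obtenemos a(t) = -4. De la ecuación de la aceleración a(t) = -4, sustituimos t = 3 para obtener a = -4.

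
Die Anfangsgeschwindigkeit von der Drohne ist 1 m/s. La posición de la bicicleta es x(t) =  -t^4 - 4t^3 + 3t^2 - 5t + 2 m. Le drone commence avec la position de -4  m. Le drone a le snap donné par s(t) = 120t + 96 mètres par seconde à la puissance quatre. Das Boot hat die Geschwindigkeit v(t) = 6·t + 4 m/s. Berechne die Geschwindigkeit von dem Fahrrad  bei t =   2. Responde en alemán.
Um dies zu lösen, müssen wir 1 Ableitung unserer Gleichung für die Position x(t) = -t^4 - 4·t^3 + 3·t^2 - 5·t + 2 nehmen. Durch Ableiten von der Position erhalten wir die Geschwindigkeit: v(t) = -4·t^3 - 12·t^2 + 6·t - 5. Mit v(t) = -4·t^3 - 12·t^2 + 6·t - 5 und Einsetzen von t = 2, finden wir v = -73.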